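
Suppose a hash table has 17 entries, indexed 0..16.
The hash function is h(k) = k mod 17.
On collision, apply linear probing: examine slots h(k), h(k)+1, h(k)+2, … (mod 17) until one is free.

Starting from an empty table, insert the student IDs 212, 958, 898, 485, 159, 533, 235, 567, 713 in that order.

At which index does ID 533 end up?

10

Insert 212: h=8, slot 8 empty => index 8.
Insert 958: h=6, slot 6 empty => index 6.
Insert 898: h=14, slot 14 empty => index 14.
Insert 485: h=9, slot 9 empty => index 9.
Insert 159: h=6, slot 6 occupied => index 7.
Insert 533: h=6, slots 6,7,8,9 occupied => index 10.
Insert 235: h=14, slot 14 occupied => index 15.
Insert 567: h=6, slots 6,7,8,9,10 occupied => index 11.
Insert 713: h=16, slot 16 empty => index 16.
Table: [., ., ., ., ., ., 958, 159, 212, 485, 533, 567, ., ., 898, 235, 713]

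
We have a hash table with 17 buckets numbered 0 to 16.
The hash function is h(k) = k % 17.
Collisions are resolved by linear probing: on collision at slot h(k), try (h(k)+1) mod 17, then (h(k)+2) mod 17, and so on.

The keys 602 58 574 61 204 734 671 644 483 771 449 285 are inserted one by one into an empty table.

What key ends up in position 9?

671

Insert 602: h=7, slot 7 empty -> index 7.
Insert 58: h=7, slot 7 occupied -> index 8.
Insert 574: h=13, slot 13 empty -> index 13.
Insert 61: h=10, slot 10 empty -> index 10.
Insert 204: h=0, slot 0 empty -> index 0.
Insert 734: h=3, slot 3 empty -> index 3.
Insert 671: h=8, slot 8 occupied -> index 9.
Insert 644: h=15, slot 15 empty -> index 15.
Insert 483: h=7, slots 7,8,9,10 occupied -> index 11.
Insert 771: h=6, slot 6 empty -> index 6.
Insert 449: h=7, slots 7,8,9,10,11 occupied -> index 12.
Insert 285: h=13, slot 13 occupied -> index 14.
Table: [204, ., ., 734, ., ., 771, 602, 58, 671, 61, 483, 449, 574, 285, 644, .]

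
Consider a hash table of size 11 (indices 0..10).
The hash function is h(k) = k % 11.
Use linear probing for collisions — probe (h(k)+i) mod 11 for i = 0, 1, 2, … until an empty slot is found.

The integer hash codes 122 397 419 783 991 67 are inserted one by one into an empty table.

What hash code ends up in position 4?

Insert 122: h=1, slot 1 empty → index 1.
Insert 397: h=1, slot 1 occupied → index 2.
Insert 419: h=1, slots 1,2 occupied → index 3.
Insert 783: h=2, slots 2,3 occupied → index 4.
Insert 991: h=1, slots 1,2,3,4 occupied → index 5.
Insert 67: h=1, slots 1,2,3,4,5 occupied → index 6.
Table: [_, 122, 397, 419, 783, 991, 67, _, _, _, _]

783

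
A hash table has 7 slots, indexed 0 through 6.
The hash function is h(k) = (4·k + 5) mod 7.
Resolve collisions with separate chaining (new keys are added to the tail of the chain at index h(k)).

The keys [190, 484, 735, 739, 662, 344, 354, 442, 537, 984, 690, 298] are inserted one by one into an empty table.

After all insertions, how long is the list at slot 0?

Insert 190: h=2, bucket 2 empty → new chain.
Insert 484: h=2, bucket 2 nonempty → append to chain.
Insert 735: h=5, bucket 5 empty → new chain.
Insert 739: h=0, bucket 0 empty → new chain.
Insert 662: h=0, bucket 0 nonempty → append to chain.
Insert 344: h=2, bucket 2 nonempty → append to chain.
Insert 354: h=0, bucket 0 nonempty → append to chain.
Insert 442: h=2, bucket 2 nonempty → append to chain.
Insert 537: h=4, bucket 4 empty → new chain.
Insert 984: h=0, bucket 0 nonempty → append to chain.
Insert 690: h=0, bucket 0 nonempty → append to chain.
Insert 298: h=0, bucket 0 nonempty → append to chain.
Final buckets:
0: 739 -> 662 -> 354 -> 984 -> 690 -> 298
1: ∅
2: 190 -> 484 -> 344 -> 442
3: ∅
4: 537
5: 735
6: ∅

6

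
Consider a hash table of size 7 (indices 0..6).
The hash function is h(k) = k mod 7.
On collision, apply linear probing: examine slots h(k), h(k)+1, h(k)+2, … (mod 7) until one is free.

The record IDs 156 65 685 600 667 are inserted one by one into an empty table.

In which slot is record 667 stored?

4

Insert 156: h=2, slot 2 empty => index 2.
Insert 65: h=2, slot 2 occupied => index 3.
Insert 685: h=6, slot 6 empty => index 6.
Insert 600: h=5, slot 5 empty => index 5.
Insert 667: h=2, slots 2,3 occupied => index 4.
Table: [-, -, 156, 65, 667, 600, 685]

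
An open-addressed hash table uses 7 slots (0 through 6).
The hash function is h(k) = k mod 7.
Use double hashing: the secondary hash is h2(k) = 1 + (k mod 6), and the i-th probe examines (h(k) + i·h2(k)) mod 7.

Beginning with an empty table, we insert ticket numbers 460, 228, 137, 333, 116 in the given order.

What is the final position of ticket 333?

1

460 hashes to 5; slot 5 is free => place at 5.
228 hashes to 4; slot 4 is free => place at 4.
137 hashes to 4, h2=6; 4 taken => place at 3.
333 hashes to 4, h2=4; 4 taken => place at 1.
116 hashes to 4, h2=3; 4 taken => place at 0.
Table: [116, 333, ., 137, 228, 460, .]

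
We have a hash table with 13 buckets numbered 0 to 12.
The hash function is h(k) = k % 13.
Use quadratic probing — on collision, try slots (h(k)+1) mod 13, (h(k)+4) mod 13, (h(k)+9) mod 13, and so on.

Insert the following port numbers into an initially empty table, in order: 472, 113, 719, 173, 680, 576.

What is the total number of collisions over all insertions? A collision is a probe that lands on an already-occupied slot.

10

472 hashes to 4; slot 4 is free -> place at 4.
113 hashes to 9; slot 9 is free -> place at 9.
719 hashes to 4; 4 taken -> place at 5.
173 hashes to 4; 4,5 taken -> place at 8.
680 hashes to 4; 4,5,8 taken -> place at 0.
576 hashes to 4; 4,5,8,0 taken -> place at 7.
Table: [680, —, —, —, 472, 719, —, 576, 173, 113, —, —, —]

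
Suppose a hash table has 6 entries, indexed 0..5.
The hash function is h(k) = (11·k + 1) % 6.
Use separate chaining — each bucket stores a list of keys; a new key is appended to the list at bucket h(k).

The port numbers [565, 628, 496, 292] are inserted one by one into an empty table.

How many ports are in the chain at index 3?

3

Insert 565: h=0, bucket 0 empty → new chain.
Insert 628: h=3, bucket 3 empty → new chain.
Insert 496: h=3, bucket 3 nonempty → append to chain.
Insert 292: h=3, bucket 3 nonempty → append to chain.
Final buckets:
0: 565
1: -
2: -
3: 628 -> 496 -> 292
4: -
5: -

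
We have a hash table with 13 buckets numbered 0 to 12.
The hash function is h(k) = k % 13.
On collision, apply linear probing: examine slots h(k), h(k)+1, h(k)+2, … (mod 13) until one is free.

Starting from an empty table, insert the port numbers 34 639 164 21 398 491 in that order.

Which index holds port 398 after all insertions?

11

34: h=8 -> slot 8
639: h=2 -> slot 2
164: h=8, probe 8,9 -> slot 9
21: h=8, probe 8,9,10 -> slot 10
398: h=8, probe 8,9,10,11 -> slot 11
491: h=10, probe 10,11,12 -> slot 12
Table: [_, _, 639, _, _, _, _, _, 34, 164, 21, 398, 491]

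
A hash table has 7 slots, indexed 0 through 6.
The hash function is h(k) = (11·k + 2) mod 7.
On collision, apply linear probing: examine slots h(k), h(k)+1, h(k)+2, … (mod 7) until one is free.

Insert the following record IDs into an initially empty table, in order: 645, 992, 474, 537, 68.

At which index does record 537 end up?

645 hashes to 6; slot 6 is free -> place at 6.
992 hashes to 1; slot 1 is free -> place at 1.
474 hashes to 1; 1 taken -> place at 2.
537 hashes to 1; 1,2 taken -> place at 3.
68 hashes to 1; 1,2,3 taken -> place at 4.
Table: [., 992, 474, 537, 68, ., 645]

3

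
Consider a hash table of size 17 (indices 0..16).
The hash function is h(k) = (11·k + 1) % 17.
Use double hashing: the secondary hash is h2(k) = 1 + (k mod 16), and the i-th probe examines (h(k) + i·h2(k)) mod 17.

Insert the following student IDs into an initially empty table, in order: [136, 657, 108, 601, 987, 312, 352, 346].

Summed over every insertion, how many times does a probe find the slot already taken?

3

Insert 136: h=1, slot 1 empty => index 1.
Insert 657: h=3, slot 3 empty => index 3.
Insert 108: h=16, slot 16 empty => index 16.
Insert 601: h=16, h2=10, slot 16 occupied => index 9.
Insert 987: h=12, slot 12 empty => index 12.
Insert 312: h=16, h2=9, slot 16 occupied => index 8.
Insert 352: h=14, slot 14 empty => index 14.
Insert 346: h=16, h2=11, slot 16 occupied => index 10.
Table: [., 136, ., 657, ., ., ., ., 312, 601, 346, ., 987, ., 352, ., 108]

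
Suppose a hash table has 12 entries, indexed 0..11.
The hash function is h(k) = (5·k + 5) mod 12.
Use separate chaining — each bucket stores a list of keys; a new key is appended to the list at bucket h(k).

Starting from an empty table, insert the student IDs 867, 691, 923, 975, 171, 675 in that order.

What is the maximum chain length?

867 → bucket 8
691 → bucket 4
923 → bucket 0
975 → bucket 8 (collision)
171 → bucket 8 (collision)
675 → bucket 8 (collision)
Final buckets:
0: 923
1: ∅
2: ∅
3: ∅
4: 691
5: ∅
6: ∅
7: ∅
8: 867 -> 975 -> 171 -> 675
9: ∅
10: ∅
11: ∅

4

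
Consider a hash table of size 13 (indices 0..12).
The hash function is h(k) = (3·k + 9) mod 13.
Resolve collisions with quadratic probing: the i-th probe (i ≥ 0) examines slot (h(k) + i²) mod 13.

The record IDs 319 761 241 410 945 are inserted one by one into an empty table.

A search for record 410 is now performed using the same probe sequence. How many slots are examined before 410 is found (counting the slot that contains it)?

4

319 hashes to 4; slot 4 is free -> place at 4.
761 hashes to 4; 4 taken -> place at 5.
241 hashes to 4; 4,5 taken -> place at 8.
410 hashes to 4; 4,5,8 taken -> place at 0.
945 hashes to 10; slot 10 is free -> place at 10.
Table: [410, —, —, —, 319, 761, —, —, 241, —, 945, —, —]
Lookup 410: h=4, probe 4,5,8,0 → found at 0.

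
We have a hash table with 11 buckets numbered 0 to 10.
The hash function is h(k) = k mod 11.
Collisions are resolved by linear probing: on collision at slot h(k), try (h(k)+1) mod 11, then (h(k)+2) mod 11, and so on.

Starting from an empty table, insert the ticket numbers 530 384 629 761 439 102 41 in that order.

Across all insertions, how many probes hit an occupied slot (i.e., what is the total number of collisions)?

530: h=2 => slot 2
384: h=10 => slot 10
629: h=2, probe 2,3 => slot 3
761: h=2, probe 2,3,4 => slot 4
439: h=10, probe 10,0 => slot 0
102: h=3, probe 3,4,5 => slot 5
41: h=8 => slot 8
Table: [439, _, 530, 629, 761, 102, _, _, 41, _, 384]

6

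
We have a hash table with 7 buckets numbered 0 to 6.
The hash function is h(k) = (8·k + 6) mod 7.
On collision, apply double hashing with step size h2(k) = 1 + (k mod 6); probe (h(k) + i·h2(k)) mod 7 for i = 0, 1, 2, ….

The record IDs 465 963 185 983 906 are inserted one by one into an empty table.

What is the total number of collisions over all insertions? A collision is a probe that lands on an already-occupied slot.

5

465 hashes to 2; slot 2 is free -> place at 2.
963 hashes to 3; slot 3 is free -> place at 3.
185 hashes to 2, h2=6; 2 taken -> place at 1.
983 hashes to 2, h2=6; 2,1 taken -> place at 0.
906 hashes to 2, h2=1; 2,3 taken -> place at 4.
Table: [983, 185, 465, 963, 906, -, -]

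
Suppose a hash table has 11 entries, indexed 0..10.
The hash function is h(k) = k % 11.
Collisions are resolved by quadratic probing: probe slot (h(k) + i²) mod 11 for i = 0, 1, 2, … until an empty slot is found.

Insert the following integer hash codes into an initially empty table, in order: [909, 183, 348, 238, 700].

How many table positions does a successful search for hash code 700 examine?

Insert 909: h=7, slot 7 empty -> index 7.
Insert 183: h=7, slot 7 occupied -> index 8.
Insert 348: h=7, slots 7,8 occupied -> index 0.
Insert 238: h=7, slots 7,8,0 occupied -> index 5.
Insert 700: h=7, slots 7,8,0,5 occupied -> index 1.
Table: [348, 700, -, -, -, 238, -, 909, 183, -, -]
Lookup 700: h=7, probe 7,8,0,5,1 → found at 1.

5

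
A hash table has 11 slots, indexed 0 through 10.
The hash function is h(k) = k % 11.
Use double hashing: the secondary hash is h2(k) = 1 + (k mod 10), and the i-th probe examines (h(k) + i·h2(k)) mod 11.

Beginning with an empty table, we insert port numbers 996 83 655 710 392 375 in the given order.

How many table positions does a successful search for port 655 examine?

2

996: h=6 -> slot 6
83: h=6, h2=4, probe 6,10 -> slot 10
655: h=6, h2=6, probe 6,1 -> slot 1
710: h=6, h2=1, probe 6,7 -> slot 7
392: h=7, h2=3, probe 7,10,2 -> slot 2
375: h=1, h2=6, probe 1,7,2,8 -> slot 8
Table: [-, 655, 392, -, -, -, 996, 710, 375, -, 83]
Lookup 655: h=6, h2=6, probe 6,1 → found at 1.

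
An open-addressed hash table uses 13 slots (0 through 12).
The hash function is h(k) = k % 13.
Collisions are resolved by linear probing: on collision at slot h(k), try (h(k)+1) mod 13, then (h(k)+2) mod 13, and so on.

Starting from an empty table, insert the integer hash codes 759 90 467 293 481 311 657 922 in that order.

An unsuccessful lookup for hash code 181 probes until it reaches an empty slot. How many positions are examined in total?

759: h=5 -> slot 5
90: h=12 -> slot 12
467: h=12, probe 12,0 -> slot 0
293: h=7 -> slot 7
481: h=0, probe 0,1 -> slot 1
311: h=12, probe 12,0,1,2 -> slot 2
657: h=7, probe 7,8 -> slot 8
922: h=12, probe 12,0,1,2,3 -> slot 3
Table: [467, 481, 311, 922, ∅, 759, ∅, 293, 657, ∅, ∅, ∅, 90]
Lookup 181: h=12, probe 12,0,1,2,3,4 → slot 4 empty, not found.

6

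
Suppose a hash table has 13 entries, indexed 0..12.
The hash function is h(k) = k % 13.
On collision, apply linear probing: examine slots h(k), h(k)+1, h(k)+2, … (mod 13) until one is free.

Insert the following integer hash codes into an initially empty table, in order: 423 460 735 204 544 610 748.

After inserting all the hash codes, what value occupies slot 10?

748

Insert 423: h=7, slot 7 empty -> index 7.
Insert 460: h=5, slot 5 empty -> index 5.
Insert 735: h=7, slot 7 occupied -> index 8.
Insert 204: h=9, slot 9 empty -> index 9.
Insert 544: h=11, slot 11 empty -> index 11.
Insert 610: h=12, slot 12 empty -> index 12.
Insert 748: h=7, slots 7,8,9 occupied -> index 10.
Table: [—, —, —, —, —, 460, —, 423, 735, 204, 748, 544, 610]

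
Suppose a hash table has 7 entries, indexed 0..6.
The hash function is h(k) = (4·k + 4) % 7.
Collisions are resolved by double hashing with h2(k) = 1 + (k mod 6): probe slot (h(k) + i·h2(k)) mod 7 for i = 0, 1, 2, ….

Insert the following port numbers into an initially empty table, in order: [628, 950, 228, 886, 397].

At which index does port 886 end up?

4

628: h=3 → slot 3
950: h=3, h2=3, probe 3,6 → slot 6
228: h=6, h2=1, probe 6,0 → slot 0
886: h=6, h2=5, probe 6,4 → slot 4
397: h=3, h2=2, probe 3,5 → slot 5
Table: [228, ., ., 628, 886, 397, 950]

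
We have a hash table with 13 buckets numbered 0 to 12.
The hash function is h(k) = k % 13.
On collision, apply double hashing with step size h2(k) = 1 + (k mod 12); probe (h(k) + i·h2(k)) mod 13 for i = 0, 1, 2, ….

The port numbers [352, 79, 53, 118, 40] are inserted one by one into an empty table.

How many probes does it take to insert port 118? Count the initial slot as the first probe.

352 hashes to 1; slot 1 is free -> place at 1.
79 hashes to 1, h2=8; 1 taken -> place at 9.
53 hashes to 1, h2=6; 1 taken -> place at 7.
118 hashes to 1, h2=11; 1 taken -> place at 12.
40 hashes to 1, h2=5; 1 taken -> place at 6.
Table: [., 352, ., ., ., ., 40, 53, ., 79, ., ., 118]

2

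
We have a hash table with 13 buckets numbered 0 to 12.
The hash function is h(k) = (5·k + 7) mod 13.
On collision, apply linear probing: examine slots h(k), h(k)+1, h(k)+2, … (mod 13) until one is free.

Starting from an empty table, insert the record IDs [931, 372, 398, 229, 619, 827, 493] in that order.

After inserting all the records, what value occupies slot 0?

931 hashes to 8; slot 8 is free -> place at 8.
372 hashes to 8; 8 taken -> place at 9.
398 hashes to 8; 8,9 taken -> place at 10.
229 hashes to 8; 8,9,10 taken -> place at 11.
619 hashes to 8; 8,9,10,11 taken -> place at 12.
827 hashes to 8; 8,9,10,11,12 taken -> place at 0.
493 hashes to 2; slot 2 is free -> place at 2.
Table: [827, ∅, 493, ∅, ∅, ∅, ∅, ∅, 931, 372, 398, 229, 619]

827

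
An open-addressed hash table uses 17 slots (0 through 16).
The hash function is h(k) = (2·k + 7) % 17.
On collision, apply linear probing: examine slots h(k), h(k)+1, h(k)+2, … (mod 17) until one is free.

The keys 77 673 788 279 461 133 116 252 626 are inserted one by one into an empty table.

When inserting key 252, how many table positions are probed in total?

5

Insert 77: h=8, slot 8 empty → index 8.
Insert 673: h=10, slot 10 empty → index 10.
Insert 788: h=2, slot 2 empty → index 2.
Insert 279: h=4, slot 4 empty → index 4.
Insert 461: h=11, slot 11 empty → index 11.
Insert 133: h=1, slot 1 empty → index 1.
Insert 116: h=1, slots 1,2 occupied → index 3.
Insert 252: h=1, slots 1,2,3,4 occupied → index 5.
Insert 626: h=1, slots 1,2,3,4,5 occupied → index 6.
Table: [∅, 133, 788, 116, 279, 252, 626, ∅, 77, ∅, 673, 461, ∅, ∅, ∅, ∅, ∅]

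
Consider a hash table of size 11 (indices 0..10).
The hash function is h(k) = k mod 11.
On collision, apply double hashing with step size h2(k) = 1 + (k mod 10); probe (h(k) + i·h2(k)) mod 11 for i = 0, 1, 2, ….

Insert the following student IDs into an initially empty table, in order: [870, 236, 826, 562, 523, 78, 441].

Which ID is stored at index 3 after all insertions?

441

870: h=1 -> slot 1
236: h=5 -> slot 5
826: h=1, h2=7, probe 1,8 -> slot 8
562: h=1, h2=3, probe 1,4 -> slot 4
523: h=6 -> slot 6
78: h=1, h2=9, probe 1,10 -> slot 10
441: h=1, h2=2, probe 1,3 -> slot 3
Table: [., 870, ., 441, 562, 236, 523, ., 826, ., 78]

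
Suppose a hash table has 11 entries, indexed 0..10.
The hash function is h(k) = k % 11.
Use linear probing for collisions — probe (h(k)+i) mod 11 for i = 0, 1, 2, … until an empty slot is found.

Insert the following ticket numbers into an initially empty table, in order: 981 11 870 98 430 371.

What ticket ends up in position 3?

981: h=2 -> slot 2
11: h=0 -> slot 0
870: h=1 -> slot 1
98: h=10 -> slot 10
430: h=1, probe 1,2,3 -> slot 3
371: h=8 -> slot 8
Table: [11, 870, 981, 430, _, _, _, _, 371, _, 98]

430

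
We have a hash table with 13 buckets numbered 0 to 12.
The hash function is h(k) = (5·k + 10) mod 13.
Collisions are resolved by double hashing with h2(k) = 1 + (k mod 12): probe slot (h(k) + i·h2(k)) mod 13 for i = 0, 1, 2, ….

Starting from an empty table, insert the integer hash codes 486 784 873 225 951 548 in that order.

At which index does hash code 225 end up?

1

486: h=9 => slot 9
784: h=4 => slot 4
873: h=7 => slot 7
225: h=4, h2=10, probe 4,1 => slot 1
951: h=7, h2=4, probe 7,11 => slot 11
548: h=7, h2=9, probe 7,3 => slot 3
Table: [., 225, ., 548, 784, ., ., 873, ., 486, ., 951, .]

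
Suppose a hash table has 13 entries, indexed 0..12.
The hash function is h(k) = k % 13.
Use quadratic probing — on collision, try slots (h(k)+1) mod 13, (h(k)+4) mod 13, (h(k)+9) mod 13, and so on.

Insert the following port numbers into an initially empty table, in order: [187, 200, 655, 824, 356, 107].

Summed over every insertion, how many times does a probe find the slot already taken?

10

187: h=5 → slot 5
200: h=5, probe 5,6 → slot 6
655: h=5, probe 5,6,9 → slot 9
824: h=5, probe 5,6,9,1 → slot 1
356: h=5, probe 5,6,9,1,8 → slot 8
107: h=3 → slot 3
Table: [-, 824, -, 107, -, 187, 200, -, 356, 655, -, -, -]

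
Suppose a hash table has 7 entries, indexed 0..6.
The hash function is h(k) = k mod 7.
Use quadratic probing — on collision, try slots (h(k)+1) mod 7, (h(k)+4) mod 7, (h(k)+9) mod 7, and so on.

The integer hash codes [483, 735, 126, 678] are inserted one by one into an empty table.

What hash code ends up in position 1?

483 hashes to 0; slot 0 is free => place at 0.
735 hashes to 0; 0 taken => place at 1.
126 hashes to 0; 0,1 taken => place at 4.
678 hashes to 6; slot 6 is free => place at 6.
Table: [483, 735, ., ., 126, ., 678]

735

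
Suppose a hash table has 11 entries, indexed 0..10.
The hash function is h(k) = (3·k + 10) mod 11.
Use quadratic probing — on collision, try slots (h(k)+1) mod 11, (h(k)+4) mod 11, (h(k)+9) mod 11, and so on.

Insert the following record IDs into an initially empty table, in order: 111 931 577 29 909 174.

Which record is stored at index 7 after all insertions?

909

Insert 111: h=2, slot 2 empty -> index 2.
Insert 931: h=9, slot 9 empty -> index 9.
Insert 577: h=3, slot 3 empty -> index 3.
Insert 29: h=9, slot 9 occupied -> index 10.
Insert 909: h=9, slots 9,10,2 occupied -> index 7.
Insert 174: h=4, slot 4 empty -> index 4.
Table: [∅, ∅, 111, 577, 174, ∅, ∅, 909, ∅, 931, 29]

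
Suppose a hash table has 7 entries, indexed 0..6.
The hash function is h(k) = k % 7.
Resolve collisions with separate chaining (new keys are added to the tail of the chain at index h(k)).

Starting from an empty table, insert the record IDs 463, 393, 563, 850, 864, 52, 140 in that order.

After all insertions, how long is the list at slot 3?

4

Insert 463: h=1, bucket 1 empty -> new chain.
Insert 393: h=1, bucket 1 nonempty -> append to chain.
Insert 563: h=3, bucket 3 empty -> new chain.
Insert 850: h=3, bucket 3 nonempty -> append to chain.
Insert 864: h=3, bucket 3 nonempty -> append to chain.
Insert 52: h=3, bucket 3 nonempty -> append to chain.
Insert 140: h=0, bucket 0 empty -> new chain.
Final buckets:
0: 140
1: 463 -> 393
2: -
3: 563 -> 850 -> 864 -> 52
4: -
5: -
6: -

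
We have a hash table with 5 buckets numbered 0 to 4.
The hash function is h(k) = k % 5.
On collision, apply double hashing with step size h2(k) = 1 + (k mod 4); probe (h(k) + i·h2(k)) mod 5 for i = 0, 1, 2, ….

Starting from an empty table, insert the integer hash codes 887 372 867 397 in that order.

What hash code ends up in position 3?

372

Insert 887: h=2, slot 2 empty → index 2.
Insert 372: h=2, h2=1, slot 2 occupied → index 3.
Insert 867: h=2, h2=4, slot 2 occupied → index 1.
Insert 397: h=2, h2=2, slot 2 occupied → index 4.
Table: [_, 867, 887, 372, 397]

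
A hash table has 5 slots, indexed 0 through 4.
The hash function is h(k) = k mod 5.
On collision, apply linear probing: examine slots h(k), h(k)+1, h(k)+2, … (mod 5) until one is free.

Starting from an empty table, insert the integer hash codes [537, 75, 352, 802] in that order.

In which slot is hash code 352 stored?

537: h=2 => slot 2
75: h=0 => slot 0
352: h=2, probe 2,3 => slot 3
802: h=2, probe 2,3,4 => slot 4
Table: [75, -, 537, 352, 802]

3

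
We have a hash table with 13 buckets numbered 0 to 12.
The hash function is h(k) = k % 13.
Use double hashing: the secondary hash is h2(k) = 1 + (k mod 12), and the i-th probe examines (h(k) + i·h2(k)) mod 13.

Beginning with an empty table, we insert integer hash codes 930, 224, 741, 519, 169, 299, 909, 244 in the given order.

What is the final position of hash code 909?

9

930 hashes to 7; slot 7 is free → place at 7.
224 hashes to 3; slot 3 is free → place at 3.
741 hashes to 0; slot 0 is free → place at 0.
519 hashes to 12; slot 12 is free → place at 12.
169 hashes to 0, h2=2; 0 taken → place at 2.
299 hashes to 0, h2=12; 0,12 taken → place at 11.
909 hashes to 12, h2=10; 12 taken → place at 9.
244 hashes to 10; slot 10 is free → place at 10.
Table: [741, ., 169, 224, ., ., ., 930, ., 909, 244, 299, 519]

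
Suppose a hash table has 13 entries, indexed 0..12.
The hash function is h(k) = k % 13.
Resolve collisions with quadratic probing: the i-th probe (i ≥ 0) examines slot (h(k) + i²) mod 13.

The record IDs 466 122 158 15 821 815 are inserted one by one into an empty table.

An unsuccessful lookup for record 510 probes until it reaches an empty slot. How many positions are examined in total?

2

Insert 466: h=11, slot 11 empty -> index 11.
Insert 122: h=5, slot 5 empty -> index 5.
Insert 158: h=2, slot 2 empty -> index 2.
Insert 15: h=2, slot 2 occupied -> index 3.
Insert 821: h=2, slots 2,3 occupied -> index 6.
Insert 815: h=9, slot 9 empty -> index 9.
Table: [∅, ∅, 158, 15, ∅, 122, 821, ∅, ∅, 815, ∅, 466, ∅]
Lookup 510: h=3, probe 3,4 → slot 4 empty, not found.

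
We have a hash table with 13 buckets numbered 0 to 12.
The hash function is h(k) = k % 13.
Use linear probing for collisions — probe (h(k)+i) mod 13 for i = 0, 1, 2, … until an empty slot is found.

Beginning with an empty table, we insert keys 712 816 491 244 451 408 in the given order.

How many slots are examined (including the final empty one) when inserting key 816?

Insert 712: h=10, slot 10 empty → index 10.
Insert 816: h=10, slot 10 occupied → index 11.
Insert 491: h=10, slots 10,11 occupied → index 12.
Insert 244: h=10, slots 10,11,12 occupied → index 0.
Insert 451: h=9, slot 9 empty → index 9.
Insert 408: h=5, slot 5 empty → index 5.
Table: [244, _, _, _, _, 408, _, _, _, 451, 712, 816, 491]

2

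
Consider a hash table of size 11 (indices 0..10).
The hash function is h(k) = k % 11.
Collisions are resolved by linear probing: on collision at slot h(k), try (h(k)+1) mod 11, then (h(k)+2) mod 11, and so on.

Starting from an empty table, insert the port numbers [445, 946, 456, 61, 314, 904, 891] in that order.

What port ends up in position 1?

Insert 445: h=5, slot 5 empty -> index 5.
Insert 946: h=0, slot 0 empty -> index 0.
Insert 456: h=5, slot 5 occupied -> index 6.
Insert 61: h=6, slot 6 occupied -> index 7.
Insert 314: h=6, slots 6,7 occupied -> index 8.
Insert 904: h=2, slot 2 empty -> index 2.
Insert 891: h=0, slot 0 occupied -> index 1.
Table: [946, 891, 904, _, _, 445, 456, 61, 314, _, _]

891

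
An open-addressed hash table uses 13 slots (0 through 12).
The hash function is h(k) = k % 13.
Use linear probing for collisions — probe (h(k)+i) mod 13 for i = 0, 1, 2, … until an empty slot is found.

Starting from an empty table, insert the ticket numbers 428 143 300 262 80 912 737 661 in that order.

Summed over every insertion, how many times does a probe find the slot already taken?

Insert 428: h=12, slot 12 empty → index 12.
Insert 143: h=0, slot 0 empty → index 0.
Insert 300: h=1, slot 1 empty → index 1.
Insert 262: h=2, slot 2 empty → index 2.
Insert 80: h=2, slot 2 occupied → index 3.
Insert 912: h=2, slots 2,3 occupied → index 4.
Insert 737: h=9, slot 9 empty → index 9.
Insert 661: h=11, slot 11 empty → index 11.
Table: [143, 300, 262, 80, 912, _, _, _, _, 737, _, 661, 428]

3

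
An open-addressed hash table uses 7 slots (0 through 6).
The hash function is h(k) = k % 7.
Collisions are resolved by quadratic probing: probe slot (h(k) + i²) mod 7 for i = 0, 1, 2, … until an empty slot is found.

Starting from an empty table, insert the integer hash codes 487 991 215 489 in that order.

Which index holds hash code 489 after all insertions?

487: h=4 → slot 4
991: h=4, probe 4,5 → slot 5
215: h=5, probe 5,6 → slot 6
489: h=6, probe 6,0 → slot 0
Table: [489, -, -, -, 487, 991, 215]

0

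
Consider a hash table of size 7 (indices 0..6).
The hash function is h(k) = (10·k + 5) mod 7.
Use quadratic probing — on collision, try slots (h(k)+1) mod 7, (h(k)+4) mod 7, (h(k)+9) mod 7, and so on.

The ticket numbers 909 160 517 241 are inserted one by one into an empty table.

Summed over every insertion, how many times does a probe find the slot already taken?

3

909: h=2 -> slot 2
160: h=2, probe 2,3 -> slot 3
517: h=2, probe 2,3,6 -> slot 6
241: h=0 -> slot 0
Table: [241, -, 909, 160, -, -, 517]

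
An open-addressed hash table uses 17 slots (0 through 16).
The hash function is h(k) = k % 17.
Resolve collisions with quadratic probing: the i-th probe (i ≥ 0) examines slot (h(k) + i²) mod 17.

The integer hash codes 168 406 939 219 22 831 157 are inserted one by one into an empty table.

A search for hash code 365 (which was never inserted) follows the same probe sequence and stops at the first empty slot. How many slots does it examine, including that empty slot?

168 hashes to 15; slot 15 is free => place at 15.
406 hashes to 15; 15 taken => place at 16.
939 hashes to 4; slot 4 is free => place at 4.
219 hashes to 15; 15,16 taken => place at 2.
22 hashes to 5; slot 5 is free => place at 5.
831 hashes to 15; 15,16,2 taken => place at 7.
157 hashes to 4; 4,5 taken => place at 8.
Table: [., ., 219, ., 939, 22, ., 831, 157, ., ., ., ., ., ., 168, 406]
Lookup 365: h=8, probe 8,9 → slot 9 empty, not found.

2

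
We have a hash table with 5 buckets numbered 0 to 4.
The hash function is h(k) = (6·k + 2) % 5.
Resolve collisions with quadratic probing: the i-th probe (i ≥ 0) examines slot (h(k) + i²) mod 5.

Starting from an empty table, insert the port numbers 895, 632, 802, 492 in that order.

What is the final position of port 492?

895: h=2 → slot 2
632: h=4 → slot 4
802: h=4, probe 4,0 → slot 0
492: h=4, probe 4,0,3 → slot 3
Table: [802, -, 895, 492, 632]

3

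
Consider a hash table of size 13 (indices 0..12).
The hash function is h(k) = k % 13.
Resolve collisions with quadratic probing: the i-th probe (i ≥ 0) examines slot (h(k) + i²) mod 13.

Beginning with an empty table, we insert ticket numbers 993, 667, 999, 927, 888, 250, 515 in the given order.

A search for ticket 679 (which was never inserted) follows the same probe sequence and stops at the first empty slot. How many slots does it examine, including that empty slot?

3

993: h=5 => slot 5
667: h=4 => slot 4
999: h=11 => slot 11
927: h=4, probe 4,5,8 => slot 8
888: h=4, probe 4,5,8,0 => slot 0
250: h=3 => slot 3
515: h=8, probe 8,9 => slot 9
Table: [888, ∅, ∅, 250, 667, 993, ∅, ∅, 927, 515, ∅, 999, ∅]
Lookup 679: h=3, probe 3,4,7 → slot 7 empty, not found.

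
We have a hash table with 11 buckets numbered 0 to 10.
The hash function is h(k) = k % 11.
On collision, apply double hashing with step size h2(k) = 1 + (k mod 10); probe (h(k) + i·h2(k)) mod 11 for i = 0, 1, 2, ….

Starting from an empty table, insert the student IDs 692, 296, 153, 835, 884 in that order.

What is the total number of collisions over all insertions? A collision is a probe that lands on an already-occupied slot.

3

Insert 692: h=10, slot 10 empty -> index 10.
Insert 296: h=10, h2=7, slot 10 occupied -> index 6.
Insert 153: h=10, h2=4, slot 10 occupied -> index 3.
Insert 835: h=10, h2=6, slot 10 occupied -> index 5.
Insert 884: h=4, slot 4 empty -> index 4.
Table: [., ., ., 153, 884, 835, 296, ., ., ., 692]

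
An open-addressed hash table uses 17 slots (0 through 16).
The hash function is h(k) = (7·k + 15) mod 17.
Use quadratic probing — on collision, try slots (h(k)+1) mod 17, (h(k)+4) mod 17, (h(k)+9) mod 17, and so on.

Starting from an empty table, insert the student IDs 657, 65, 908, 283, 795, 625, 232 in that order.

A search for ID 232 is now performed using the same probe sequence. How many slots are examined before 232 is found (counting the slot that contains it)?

Insert 657: h=7, slot 7 empty => index 7.
Insert 65: h=11, slot 11 empty => index 11.
Insert 908: h=13, slot 13 empty => index 13.
Insert 283: h=7, slot 7 occupied => index 8.
Insert 795: h=4, slot 4 empty => index 4.
Insert 625: h=4, slot 4 occupied => index 5.
Insert 232: h=7, slots 7,8,11 occupied => index 16.
Table: [∅, ∅, ∅, ∅, 795, 625, ∅, 657, 283, ∅, ∅, 65, ∅, 908, ∅, ∅, 232]
Lookup 232: h=7, probe 7,8,11,16 → found at 16.

4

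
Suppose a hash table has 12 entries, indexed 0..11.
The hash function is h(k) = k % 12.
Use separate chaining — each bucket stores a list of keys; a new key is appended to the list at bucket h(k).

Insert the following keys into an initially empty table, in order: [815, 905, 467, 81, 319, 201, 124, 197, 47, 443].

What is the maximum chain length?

Insert 815: h=11, bucket 11 empty -> new chain.
Insert 905: h=5, bucket 5 empty -> new chain.
Insert 467: h=11, bucket 11 nonempty -> append to chain.
Insert 81: h=9, bucket 9 empty -> new chain.
Insert 319: h=7, bucket 7 empty -> new chain.
Insert 201: h=9, bucket 9 nonempty -> append to chain.
Insert 124: h=4, bucket 4 empty -> new chain.
Insert 197: h=5, bucket 5 nonempty -> append to chain.
Insert 47: h=11, bucket 11 nonempty -> append to chain.
Insert 443: h=11, bucket 11 nonempty -> append to chain.
Final buckets:
0: .
1: .
2: .
3: .
4: 124
5: 905 -> 197
6: .
7: 319
8: .
9: 81 -> 201
10: .
11: 815 -> 467 -> 47 -> 443

4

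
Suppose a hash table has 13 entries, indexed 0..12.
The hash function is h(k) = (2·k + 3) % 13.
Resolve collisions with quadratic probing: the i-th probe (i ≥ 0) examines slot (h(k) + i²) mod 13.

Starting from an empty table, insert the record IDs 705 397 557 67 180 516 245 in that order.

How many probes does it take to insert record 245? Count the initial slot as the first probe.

3

705 hashes to 9; slot 9 is free => place at 9.
397 hashes to 4; slot 4 is free => place at 4.
557 hashes to 12; slot 12 is free => place at 12.
67 hashes to 7; slot 7 is free => place at 7.
180 hashes to 12; 12 taken => place at 0.
516 hashes to 8; slot 8 is free => place at 8.
245 hashes to 12; 12,0 taken => place at 3.
Table: [180, ., ., 245, 397, ., ., 67, 516, 705, ., ., 557]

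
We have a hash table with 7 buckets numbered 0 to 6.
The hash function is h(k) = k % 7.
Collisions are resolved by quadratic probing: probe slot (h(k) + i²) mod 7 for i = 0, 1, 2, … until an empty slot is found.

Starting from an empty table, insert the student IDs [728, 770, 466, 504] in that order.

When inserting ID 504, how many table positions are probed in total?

728: h=0 => slot 0
770: h=0, probe 0,1 => slot 1
466: h=4 => slot 4
504: h=0, probe 0,1,4,2 => slot 2
Table: [728, 770, 504, ∅, 466, ∅, ∅]

4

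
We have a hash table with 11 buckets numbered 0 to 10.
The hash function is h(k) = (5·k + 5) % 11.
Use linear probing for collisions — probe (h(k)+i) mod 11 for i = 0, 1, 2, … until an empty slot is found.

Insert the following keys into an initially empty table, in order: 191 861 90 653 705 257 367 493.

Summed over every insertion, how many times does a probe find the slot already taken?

11

191 hashes to 3; slot 3 is free -> place at 3.
861 hashes to 9; slot 9 is free -> place at 9.
90 hashes to 4; slot 4 is free -> place at 4.
653 hashes to 3; 3,4 taken -> place at 5.
705 hashes to 10; slot 10 is free -> place at 10.
257 hashes to 3; 3,4,5 taken -> place at 6.
367 hashes to 3; 3,4,5,6 taken -> place at 7.
493 hashes to 6; 6,7 taken -> place at 8.
Table: [—, —, —, 191, 90, 653, 257, 367, 493, 861, 705]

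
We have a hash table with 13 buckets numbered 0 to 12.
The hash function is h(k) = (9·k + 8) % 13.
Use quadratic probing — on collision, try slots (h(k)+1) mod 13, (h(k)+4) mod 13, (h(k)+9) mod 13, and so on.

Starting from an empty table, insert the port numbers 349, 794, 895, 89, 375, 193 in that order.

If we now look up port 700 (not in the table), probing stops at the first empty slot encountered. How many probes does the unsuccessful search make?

Insert 349: h=3, slot 3 empty => index 3.
Insert 794: h=4, slot 4 empty => index 4.
Insert 895: h=3, slots 3,4 occupied => index 7.
Insert 89: h=3, slots 3,4,7 occupied => index 12.
Insert 375: h=3, slots 3,4,7,12 occupied => index 6.
Insert 193: h=3, slots 3,4,7,12,6 occupied => index 2.
Table: [_, _, 193, 349, 794, _, 375, 895, _, _, _, _, 89]
Lookup 700: h=3, probe 3,4,7,12,6,2,0 → slot 0 empty, not found.

7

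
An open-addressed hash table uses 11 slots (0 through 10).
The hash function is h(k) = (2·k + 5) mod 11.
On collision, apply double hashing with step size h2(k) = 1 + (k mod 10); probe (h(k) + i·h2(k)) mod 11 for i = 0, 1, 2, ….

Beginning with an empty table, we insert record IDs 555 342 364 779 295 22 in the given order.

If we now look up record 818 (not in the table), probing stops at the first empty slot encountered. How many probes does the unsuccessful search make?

3

555 hashes to 4; slot 4 is free => place at 4.
342 hashes to 7; slot 7 is free => place at 7.
364 hashes to 7, h2=5; 7 taken => place at 1.
779 hashes to 1, h2=10; 1 taken => place at 0.
295 hashes to 1, h2=6; 1,7 taken => place at 2.
22 hashes to 5; slot 5 is free => place at 5.
Table: [779, 364, 295, -, 555, 22, -, 342, -, -, -]
Lookup 818: h=2, h2=9, probe 2,0,9 → slot 9 empty, not found.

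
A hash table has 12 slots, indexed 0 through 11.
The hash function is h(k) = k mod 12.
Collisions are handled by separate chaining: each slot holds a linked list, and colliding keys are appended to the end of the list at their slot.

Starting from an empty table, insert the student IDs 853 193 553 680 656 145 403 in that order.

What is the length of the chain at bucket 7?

1

853 -> bucket 1
193 -> bucket 1 (collision)
553 -> bucket 1 (collision)
680 -> bucket 8
656 -> bucket 8 (collision)
145 -> bucket 1 (collision)
403 -> bucket 7
Final buckets:
0: —
1: 853 -> 193 -> 553 -> 145
2: —
3: —
4: —
5: —
6: —
7: 403
8: 680 -> 656
9: —
10: —
11: —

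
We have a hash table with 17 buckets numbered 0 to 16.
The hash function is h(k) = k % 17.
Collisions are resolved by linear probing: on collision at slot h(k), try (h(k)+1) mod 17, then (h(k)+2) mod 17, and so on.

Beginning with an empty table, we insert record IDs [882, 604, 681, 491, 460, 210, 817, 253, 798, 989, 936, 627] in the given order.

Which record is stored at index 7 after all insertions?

936

882 hashes to 15; slot 15 is free -> place at 15.
604 hashes to 9; slot 9 is free -> place at 9.
681 hashes to 1; slot 1 is free -> place at 1.
491 hashes to 15; 15 taken -> place at 16.
460 hashes to 1; 1 taken -> place at 2.
210 hashes to 6; slot 6 is free -> place at 6.
817 hashes to 1; 1,2 taken -> place at 3.
253 hashes to 15; 15,16 taken -> place at 0.
798 hashes to 16; 16,0,1,2,3 taken -> place at 4.
989 hashes to 3; 3,4 taken -> place at 5.
936 hashes to 1; 1,2,3,4,5,6 taken -> place at 7.
627 hashes to 15; 15,16,0,1,2,3,4,5,6,7 taken -> place at 8.
Table: [253, 681, 460, 817, 798, 989, 210, 936, 627, 604, -, -, -, -, -, 882, 491]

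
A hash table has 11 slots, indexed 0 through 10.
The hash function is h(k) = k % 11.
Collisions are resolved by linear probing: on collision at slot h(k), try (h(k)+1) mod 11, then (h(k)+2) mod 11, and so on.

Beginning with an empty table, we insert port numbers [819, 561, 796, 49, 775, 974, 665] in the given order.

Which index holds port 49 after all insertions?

6

Insert 819: h=5, slot 5 empty => index 5.
Insert 561: h=0, slot 0 empty => index 0.
Insert 796: h=4, slot 4 empty => index 4.
Insert 49: h=5, slot 5 occupied => index 6.
Insert 775: h=5, slots 5,6 occupied => index 7.
Insert 974: h=6, slots 6,7 occupied => index 8.
Insert 665: h=5, slots 5,6,7,8 occupied => index 9.
Table: [561, ., ., ., 796, 819, 49, 775, 974, 665, .]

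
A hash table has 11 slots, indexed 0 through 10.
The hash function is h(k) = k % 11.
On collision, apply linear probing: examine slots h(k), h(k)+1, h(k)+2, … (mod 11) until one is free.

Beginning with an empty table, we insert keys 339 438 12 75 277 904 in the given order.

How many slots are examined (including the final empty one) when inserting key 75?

Insert 339: h=9, slot 9 empty => index 9.
Insert 438: h=9, slot 9 occupied => index 10.
Insert 12: h=1, slot 1 empty => index 1.
Insert 75: h=9, slots 9,10 occupied => index 0.
Insert 277: h=2, slot 2 empty => index 2.
Insert 904: h=2, slot 2 occupied => index 3.
Table: [75, 12, 277, 904, _, _, _, _, _, 339, 438]

3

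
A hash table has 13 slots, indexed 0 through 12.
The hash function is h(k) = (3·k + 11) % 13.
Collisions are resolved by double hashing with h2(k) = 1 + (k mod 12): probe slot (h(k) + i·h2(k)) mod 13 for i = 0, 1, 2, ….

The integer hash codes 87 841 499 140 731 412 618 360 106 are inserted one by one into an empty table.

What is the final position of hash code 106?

11

Insert 87: h=12, slot 12 empty -> index 12.
Insert 841: h=12, h2=2, slot 12 occupied -> index 1.
Insert 499: h=0, slot 0 empty -> index 0.
Insert 140: h=2, slot 2 empty -> index 2.
Insert 731: h=7, slot 7 empty -> index 7.
Insert 412: h=12, h2=5, slot 12 occupied -> index 4.
Insert 618: h=6, slot 6 empty -> index 6.
Insert 360: h=12, h2=1, slots 12,0,1,2 occupied -> index 3.
Insert 106: h=4, h2=11, slots 4,2,0 occupied -> index 11.
Table: [499, 841, 140, 360, 412, ., 618, 731, ., ., ., 106, 87]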